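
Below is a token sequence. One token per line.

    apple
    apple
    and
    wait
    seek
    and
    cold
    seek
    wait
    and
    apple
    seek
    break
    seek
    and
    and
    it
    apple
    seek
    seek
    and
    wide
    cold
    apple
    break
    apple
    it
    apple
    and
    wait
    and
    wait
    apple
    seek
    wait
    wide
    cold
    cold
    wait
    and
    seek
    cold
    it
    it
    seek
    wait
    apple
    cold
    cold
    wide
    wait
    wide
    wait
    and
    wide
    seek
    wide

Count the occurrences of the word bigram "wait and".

Scanning the 56 overlapping bigram windows for "wait and":
  position 9–10: wait and
  position 30–31: wait and
  position 39–40: wait and
  position 53–54: wait and

4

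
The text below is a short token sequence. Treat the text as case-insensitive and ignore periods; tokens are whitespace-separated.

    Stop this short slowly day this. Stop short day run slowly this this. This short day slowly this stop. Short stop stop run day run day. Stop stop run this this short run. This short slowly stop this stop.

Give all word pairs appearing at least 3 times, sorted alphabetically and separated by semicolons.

this short; this stop; this this

Bigram counts meeting the condition (at least 3 times):
  this short: 4
  this stop: 3
  this this: 3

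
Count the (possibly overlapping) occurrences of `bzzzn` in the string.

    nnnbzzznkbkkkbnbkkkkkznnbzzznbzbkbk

Sliding a length-5 window over the 35 characters (31 positions):
  position 4–8: bzzzn
  position 25–29: bzzzn

2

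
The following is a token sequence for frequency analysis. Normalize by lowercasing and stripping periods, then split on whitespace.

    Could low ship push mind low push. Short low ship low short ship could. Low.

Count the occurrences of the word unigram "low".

5

Scanning the 15 tokens for "low":
  position 2: low
  position 6: low
  position 9: low
  position 11: low
  position 15: low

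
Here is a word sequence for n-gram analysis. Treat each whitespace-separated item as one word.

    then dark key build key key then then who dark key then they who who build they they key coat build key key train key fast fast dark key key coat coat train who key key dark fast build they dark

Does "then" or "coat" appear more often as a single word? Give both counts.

"then": 4 occurrences
"coat": 3 occurrences

"then" (4 vs 3)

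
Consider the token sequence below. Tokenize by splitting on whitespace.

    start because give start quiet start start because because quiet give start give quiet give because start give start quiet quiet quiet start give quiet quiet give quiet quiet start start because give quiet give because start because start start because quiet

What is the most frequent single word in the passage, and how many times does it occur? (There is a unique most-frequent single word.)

Unigram frequencies (highest first):
  start: 13
  quiet: 12
  give: 9
  because: 8

"start", 13 times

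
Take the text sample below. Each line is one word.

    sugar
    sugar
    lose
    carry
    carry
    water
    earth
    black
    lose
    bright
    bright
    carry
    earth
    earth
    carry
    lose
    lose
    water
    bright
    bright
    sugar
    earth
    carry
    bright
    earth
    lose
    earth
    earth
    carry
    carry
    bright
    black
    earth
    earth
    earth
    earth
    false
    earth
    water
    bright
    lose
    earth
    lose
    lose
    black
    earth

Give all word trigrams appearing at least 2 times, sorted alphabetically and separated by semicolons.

earth earth carry; earth earth earth

Trigram counts meeting the condition (at least 2 times):
  earth earth carry: 2
  earth earth earth: 2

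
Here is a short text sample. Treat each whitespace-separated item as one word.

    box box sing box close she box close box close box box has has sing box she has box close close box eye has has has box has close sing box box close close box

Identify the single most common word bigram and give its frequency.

Bigram frequencies (highest first):
  box close: 5
  close box: 4
  box box: 3
  sing box: 3
  has has: 3
  box has: 2
  … (12 more, each ≤ 2)

"box close", 5 times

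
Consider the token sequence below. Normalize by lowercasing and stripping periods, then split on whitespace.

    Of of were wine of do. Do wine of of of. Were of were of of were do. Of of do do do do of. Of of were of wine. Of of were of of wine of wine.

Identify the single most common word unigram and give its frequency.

Unigram frequencies (highest first):
  of: 20
  do: 7
  were: 6
  wine: 5

"of", 20 times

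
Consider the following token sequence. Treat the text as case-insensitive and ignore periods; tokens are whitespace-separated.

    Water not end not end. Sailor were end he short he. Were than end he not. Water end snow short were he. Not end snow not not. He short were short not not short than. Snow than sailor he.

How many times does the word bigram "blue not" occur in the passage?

0

Scanning the 38 overlapping bigram windows for "blue not":
  (none found)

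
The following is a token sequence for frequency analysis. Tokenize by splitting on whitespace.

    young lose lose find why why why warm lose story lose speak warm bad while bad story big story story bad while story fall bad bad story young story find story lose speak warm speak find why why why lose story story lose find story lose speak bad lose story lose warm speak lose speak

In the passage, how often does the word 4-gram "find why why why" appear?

2

Scanning the 52 overlapping 4-gram windows for "find why why why":
  position 4–7: find why why why
  position 36–39: find why why why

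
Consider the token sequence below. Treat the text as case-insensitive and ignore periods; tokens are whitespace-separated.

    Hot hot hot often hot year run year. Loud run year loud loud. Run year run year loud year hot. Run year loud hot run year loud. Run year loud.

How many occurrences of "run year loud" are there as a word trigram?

Scanning the 28 overlapping trigram windows for "run year loud":
  position 7–9: run year loud
  position 10–12: run year loud
  position 16–18: run year loud
  position 21–23: run year loud
  position 25–27: run year loud
  position 28–30: run year loud

6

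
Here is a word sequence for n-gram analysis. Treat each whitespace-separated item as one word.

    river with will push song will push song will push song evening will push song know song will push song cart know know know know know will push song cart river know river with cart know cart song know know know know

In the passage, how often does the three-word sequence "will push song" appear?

6

Scanning the 40 overlapping trigram windows for "will push song":
  position 3–5: will push song
  position 6–8: will push song
  position 9–11: will push song
  position 13–15: will push song
  position 18–20: will push song
  position 27–29: will push song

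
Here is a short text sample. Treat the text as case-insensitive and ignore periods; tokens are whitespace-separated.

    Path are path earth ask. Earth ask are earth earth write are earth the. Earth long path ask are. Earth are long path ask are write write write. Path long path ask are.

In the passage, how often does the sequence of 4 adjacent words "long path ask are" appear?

Scanning the 30 overlapping 4-gram windows for "long path ask are":
  position 16–19: long path ask are
  position 22–25: long path ask are
  position 30–33: long path ask are

3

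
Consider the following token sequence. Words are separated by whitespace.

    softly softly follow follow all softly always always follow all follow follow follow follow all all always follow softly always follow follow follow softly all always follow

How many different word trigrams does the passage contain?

27 tokens → 25 trigram windows in total.
Repeated trigrams (each contributes count−1 duplicates):
  follow follow follow: 3
  all always follow: 2
  follow follow all: 2
4 duplicate windows → 25 − 4 = 21 distinct.

21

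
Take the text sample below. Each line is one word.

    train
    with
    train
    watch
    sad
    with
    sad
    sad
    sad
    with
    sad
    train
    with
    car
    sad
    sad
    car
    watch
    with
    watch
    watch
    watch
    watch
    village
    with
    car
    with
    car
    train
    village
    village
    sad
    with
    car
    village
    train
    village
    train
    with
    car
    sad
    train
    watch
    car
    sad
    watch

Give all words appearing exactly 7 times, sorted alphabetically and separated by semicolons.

car; train

Unigram counts meeting the condition (exactly 7 times):
  car: 7
  train: 7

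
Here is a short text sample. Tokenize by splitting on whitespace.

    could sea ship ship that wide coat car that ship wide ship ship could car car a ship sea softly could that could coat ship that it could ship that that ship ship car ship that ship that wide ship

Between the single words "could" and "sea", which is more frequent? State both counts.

"could" (5 vs 2)

"could": 5 occurrences
"sea": 2 occurrences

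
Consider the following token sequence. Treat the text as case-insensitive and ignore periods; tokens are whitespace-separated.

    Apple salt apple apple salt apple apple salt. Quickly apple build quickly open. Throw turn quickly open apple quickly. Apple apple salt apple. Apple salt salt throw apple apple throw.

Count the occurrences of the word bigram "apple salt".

5

Scanning the 29 overlapping bigram windows for "apple salt":
  position 1–2: apple salt
  position 4–5: apple salt
  position 7–8: apple salt
  position 21–22: apple salt
  position 24–25: apple salt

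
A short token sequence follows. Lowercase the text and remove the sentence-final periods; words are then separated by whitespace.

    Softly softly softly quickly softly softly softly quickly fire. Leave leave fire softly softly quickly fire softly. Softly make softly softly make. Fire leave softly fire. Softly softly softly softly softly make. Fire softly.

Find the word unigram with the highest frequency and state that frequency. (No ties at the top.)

Unigram frequencies (highest first):
  softly: 19
  fire: 6
  quickly: 3
  leave: 3
  make: 3

"softly", 19 times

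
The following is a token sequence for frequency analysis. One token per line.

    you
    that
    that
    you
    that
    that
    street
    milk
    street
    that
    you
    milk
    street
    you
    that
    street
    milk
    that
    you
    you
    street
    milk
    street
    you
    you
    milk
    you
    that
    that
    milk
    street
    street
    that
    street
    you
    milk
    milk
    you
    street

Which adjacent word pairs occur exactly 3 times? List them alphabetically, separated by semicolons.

Bigram counts meeting the condition (exactly 3 times):
  street milk: 3
  street you: 3
  that street: 3
  that that: 3
  that you: 3
  you milk: 3

street milk; street you; that street; that that; that you; you milk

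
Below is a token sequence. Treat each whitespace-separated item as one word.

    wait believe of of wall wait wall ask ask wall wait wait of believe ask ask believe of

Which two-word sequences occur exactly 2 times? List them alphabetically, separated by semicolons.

Bigram counts meeting the condition (exactly 2 times):
  ask ask: 2
  believe of: 2
  wall wait: 2

ask ask; believe of; wall wait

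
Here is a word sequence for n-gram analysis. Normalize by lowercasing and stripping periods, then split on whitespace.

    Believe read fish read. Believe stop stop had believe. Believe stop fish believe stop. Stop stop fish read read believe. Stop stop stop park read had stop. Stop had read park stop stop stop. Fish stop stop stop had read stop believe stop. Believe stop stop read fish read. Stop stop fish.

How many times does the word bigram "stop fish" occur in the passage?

Scanning the 51 overlapping bigram windows for "stop fish":
  position 11–12: stop fish
  position 16–17: stop fish
  position 34–35: stop fish
  position 51–52: stop fish

4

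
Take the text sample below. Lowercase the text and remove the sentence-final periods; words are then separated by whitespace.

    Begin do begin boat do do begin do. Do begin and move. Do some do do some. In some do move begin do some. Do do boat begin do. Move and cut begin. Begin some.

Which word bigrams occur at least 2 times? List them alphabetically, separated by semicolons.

begin do; do begin; do do; do move; do some; some do

Bigram counts meeting the condition (at least 2 times):
  begin do: 4
  do begin: 3
  do do: 4
  do move: 2
  do some: 3
  some do: 3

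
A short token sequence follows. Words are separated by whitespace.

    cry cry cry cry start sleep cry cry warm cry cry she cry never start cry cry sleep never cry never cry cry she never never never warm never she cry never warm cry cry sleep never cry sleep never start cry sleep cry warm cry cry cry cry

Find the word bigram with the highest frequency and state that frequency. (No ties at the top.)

"cry cry", 11 times

Bigram frequencies (highest first):
  cry cry: 11
  cry sleep: 4
  warm cry: 3
  cry never: 3
  sleep never: 3
  never cry: 3
  … (13 more, each ≤ 2)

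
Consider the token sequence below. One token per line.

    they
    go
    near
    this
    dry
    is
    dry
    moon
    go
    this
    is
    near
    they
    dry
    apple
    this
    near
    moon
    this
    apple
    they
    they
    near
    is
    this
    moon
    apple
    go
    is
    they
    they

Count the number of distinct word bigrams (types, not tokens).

29

31 tokens → 30 bigram windows in total.
Repeated bigrams (each contributes count−1 duplicates):
  they they: 2
1 duplicate windows → 30 − 1 = 29 distinct.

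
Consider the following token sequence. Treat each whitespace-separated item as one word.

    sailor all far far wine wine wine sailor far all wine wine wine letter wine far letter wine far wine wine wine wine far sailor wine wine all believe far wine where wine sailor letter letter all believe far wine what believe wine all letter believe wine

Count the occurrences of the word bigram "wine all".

2

Scanning the 46 overlapping bigram windows for "wine all":
  position 27–28: wine all
  position 43–44: wine all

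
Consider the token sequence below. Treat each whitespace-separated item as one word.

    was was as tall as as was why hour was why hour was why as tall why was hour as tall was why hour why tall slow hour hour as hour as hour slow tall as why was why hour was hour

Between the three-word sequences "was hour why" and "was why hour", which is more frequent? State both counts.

"was why hour" (4 vs 0)

"was hour why": 0 occurrences
"was why hour": 4 occurrences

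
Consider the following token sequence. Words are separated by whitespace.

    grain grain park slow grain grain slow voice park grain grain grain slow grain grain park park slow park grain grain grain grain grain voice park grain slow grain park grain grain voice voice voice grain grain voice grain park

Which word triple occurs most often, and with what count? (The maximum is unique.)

"grain grain grain", 4 times

Trigram frequencies (highest first):
  grain grain grain: 4
  park grain grain: 3
  grain grain voice: 3
  grain grain park: 2
  slow grain grain: 2
  grain grain slow: 2
  … (20 more, each ≤ 2)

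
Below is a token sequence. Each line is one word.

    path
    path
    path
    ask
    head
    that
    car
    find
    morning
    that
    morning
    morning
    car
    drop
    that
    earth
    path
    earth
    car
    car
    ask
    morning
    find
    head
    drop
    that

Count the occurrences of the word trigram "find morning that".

1

Scanning the 24 overlapping trigram windows for "find morning that":
  position 8–10: find morning that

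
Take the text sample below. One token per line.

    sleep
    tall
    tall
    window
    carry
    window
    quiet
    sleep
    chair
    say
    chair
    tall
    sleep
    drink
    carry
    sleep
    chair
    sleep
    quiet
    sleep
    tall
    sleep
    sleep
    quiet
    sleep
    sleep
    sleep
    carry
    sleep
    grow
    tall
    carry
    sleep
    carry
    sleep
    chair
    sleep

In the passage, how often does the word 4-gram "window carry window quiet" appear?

1

Scanning the 34 overlapping 4-gram windows for "window carry window quiet":
  position 4–7: window carry window quiet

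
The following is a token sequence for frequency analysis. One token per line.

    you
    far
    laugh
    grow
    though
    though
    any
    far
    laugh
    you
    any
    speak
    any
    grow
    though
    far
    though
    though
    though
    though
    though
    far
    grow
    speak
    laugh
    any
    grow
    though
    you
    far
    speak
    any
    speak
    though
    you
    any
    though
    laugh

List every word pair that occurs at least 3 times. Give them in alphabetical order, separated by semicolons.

Bigram counts meeting the condition (at least 3 times):
  grow though: 3
  though though: 5

grow though; though though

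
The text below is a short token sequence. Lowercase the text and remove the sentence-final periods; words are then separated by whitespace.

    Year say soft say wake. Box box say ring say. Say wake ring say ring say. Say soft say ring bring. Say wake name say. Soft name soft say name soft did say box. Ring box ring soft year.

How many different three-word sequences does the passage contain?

39 tokens → 37 trigram windows in total.
Repeated trigrams (each contributes count−1 duplicates):
  ring say say: 2
  say ring say: 2
  say soft say: 2
3 duplicate windows → 37 − 3 = 34 distinct.

34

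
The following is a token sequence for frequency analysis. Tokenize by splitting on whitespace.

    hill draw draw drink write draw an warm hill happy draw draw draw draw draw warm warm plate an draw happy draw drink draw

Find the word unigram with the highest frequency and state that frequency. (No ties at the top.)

"draw", 11 times

Unigram frequencies (highest first):
  draw: 11
  warm: 3
  hill: 2
  drink: 2
  an: 2
  happy: 2
  … (2 more, each ≤ 1)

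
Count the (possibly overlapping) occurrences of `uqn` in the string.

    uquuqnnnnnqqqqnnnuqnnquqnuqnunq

4

Sliding a length-3 window over the 31 characters (29 positions):
  position 4–6: uqn
  position 18–20: uqn
  position 23–25: uqn
  position 26–28: uqn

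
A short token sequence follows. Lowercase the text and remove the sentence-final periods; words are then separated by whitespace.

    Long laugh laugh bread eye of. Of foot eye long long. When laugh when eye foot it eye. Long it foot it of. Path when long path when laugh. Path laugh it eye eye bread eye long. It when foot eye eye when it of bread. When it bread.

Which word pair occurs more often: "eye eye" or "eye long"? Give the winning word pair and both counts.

"eye eye": 2 occurrences
"eye long": 3 occurrences

"eye long" (3 vs 2)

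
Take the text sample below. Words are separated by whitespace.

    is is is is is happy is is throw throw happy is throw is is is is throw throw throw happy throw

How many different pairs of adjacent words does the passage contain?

22 tokens → 21 bigram windows in total.
Repeated bigrams (each contributes count−1 duplicates):
  is is: 8
  is throw: 3
  throw throw: 3
  happy is: 2
  throw happy: 2
13 duplicate windows → 21 − 13 = 8 distinct.

8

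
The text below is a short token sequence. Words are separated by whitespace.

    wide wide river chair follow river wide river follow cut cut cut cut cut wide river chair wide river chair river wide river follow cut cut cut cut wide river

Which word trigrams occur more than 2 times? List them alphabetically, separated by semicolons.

cut cut cut; wide river chair

Trigram counts meeting the condition (more than 2 times):
  cut cut cut: 5
  wide river chair: 3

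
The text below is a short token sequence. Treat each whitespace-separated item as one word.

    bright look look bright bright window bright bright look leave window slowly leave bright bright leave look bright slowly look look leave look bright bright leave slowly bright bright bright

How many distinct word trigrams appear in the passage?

30 tokens → 28 trigram windows in total.
Repeated trigrams (each contributes count−1 duplicates):
  bright bright leave: 2
  leave look bright: 2
  look bright bright: 2
3 duplicate windows → 28 − 3 = 25 distinct.

25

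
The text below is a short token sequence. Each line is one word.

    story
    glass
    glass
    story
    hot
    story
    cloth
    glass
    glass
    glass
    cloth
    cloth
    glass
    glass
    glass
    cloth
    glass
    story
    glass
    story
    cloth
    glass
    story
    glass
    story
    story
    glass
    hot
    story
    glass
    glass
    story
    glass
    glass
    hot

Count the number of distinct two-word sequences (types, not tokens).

11

35 tokens → 34 bigram windows in total.
Repeated bigrams (each contributes count−1 duplicates):
  glass glass: 7
  glass story: 6
  story glass: 6
  cloth glass: 4
  glass cloth: 2
  glass hot: 2
  hot story: 2
  story cloth: 2
23 duplicate windows → 34 − 23 = 11 distinct.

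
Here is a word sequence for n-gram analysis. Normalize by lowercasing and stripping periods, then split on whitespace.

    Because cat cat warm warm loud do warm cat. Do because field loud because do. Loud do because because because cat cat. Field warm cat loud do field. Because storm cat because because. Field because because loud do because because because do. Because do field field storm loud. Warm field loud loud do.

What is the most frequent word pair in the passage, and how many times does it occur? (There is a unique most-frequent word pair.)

Bigram frequencies (highest first):
  because because: 6
  loud do: 5
  do because: 4
  because do: 3
  because cat: 2
  cat cat: 2
  … (25 more, each ≤ 2)

"because because", 6 times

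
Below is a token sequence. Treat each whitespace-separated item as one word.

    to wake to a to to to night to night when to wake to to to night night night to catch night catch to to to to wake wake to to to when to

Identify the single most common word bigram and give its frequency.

"to to", 9 times

Bigram frequencies (highest first):
  to to: 9
  to wake: 3
  wake to: 3
  to night: 3
  night to: 2
  when to: 2
  … (10 more, each ≤ 2)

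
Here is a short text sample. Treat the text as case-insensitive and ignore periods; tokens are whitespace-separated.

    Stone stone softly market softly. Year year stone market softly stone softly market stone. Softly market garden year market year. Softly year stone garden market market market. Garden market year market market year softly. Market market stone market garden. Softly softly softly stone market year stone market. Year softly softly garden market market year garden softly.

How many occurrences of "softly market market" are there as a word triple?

Scanning the 54 overlapping trigram windows for "softly market market":
  position 34–36: softly market market

1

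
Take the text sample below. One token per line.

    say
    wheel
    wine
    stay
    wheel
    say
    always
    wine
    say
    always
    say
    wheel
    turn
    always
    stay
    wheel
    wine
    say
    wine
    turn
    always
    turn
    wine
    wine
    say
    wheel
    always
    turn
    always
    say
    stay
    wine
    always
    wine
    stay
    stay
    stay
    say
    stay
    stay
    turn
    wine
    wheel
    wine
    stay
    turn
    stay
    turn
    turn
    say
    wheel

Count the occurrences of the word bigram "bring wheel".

0

Scanning the 50 overlapping bigram windows for "bring wheel":
  (none found)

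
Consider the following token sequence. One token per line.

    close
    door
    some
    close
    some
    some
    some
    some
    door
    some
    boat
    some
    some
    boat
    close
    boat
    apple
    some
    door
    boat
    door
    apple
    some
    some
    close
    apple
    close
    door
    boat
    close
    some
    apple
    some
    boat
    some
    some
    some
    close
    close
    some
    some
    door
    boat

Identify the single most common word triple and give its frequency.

Trigram frequencies (highest first):
  some some some: 3
  close some some: 2
  some some door: 2
  some boat some: 2
  boat some some: 2
  some door boat: 2
  … (27 more, each ≤ 2)

"some some some", 3 times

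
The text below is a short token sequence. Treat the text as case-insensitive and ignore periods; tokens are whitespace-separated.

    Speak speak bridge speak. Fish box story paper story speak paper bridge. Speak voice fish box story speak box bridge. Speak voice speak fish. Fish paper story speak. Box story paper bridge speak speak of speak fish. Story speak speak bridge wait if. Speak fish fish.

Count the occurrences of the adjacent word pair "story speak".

4

Scanning the 45 overlapping bigram windows for "story speak":
  position 9–10: story speak
  position 17–18: story speak
  position 27–28: story speak
  position 38–39: story speak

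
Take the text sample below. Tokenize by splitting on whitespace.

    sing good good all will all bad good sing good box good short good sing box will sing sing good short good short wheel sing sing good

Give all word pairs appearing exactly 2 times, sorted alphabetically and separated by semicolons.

Bigram counts meeting the condition (exactly 2 times):
  good sing: 2
  short good: 2
  sing sing: 2

good sing; short good; sing sing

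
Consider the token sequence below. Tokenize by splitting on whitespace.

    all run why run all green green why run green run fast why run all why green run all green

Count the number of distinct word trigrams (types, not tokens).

20 tokens → 18 trigram windows in total.
Repeated trigrams (each contributes count−1 duplicates):
  run all green: 2
  why run all: 2
2 duplicate windows → 18 − 2 = 16 distinct.

16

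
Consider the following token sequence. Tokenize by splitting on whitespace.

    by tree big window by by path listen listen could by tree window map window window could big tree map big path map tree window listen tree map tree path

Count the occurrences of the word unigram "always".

0

Scanning the 30 tokens for "always":
  (none found)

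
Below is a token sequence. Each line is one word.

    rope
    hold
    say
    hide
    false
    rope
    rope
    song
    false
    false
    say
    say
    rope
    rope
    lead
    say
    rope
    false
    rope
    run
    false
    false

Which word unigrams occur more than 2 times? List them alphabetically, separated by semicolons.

Unigram counts meeting the condition (more than 2 times):
  false: 6
  rope: 7
  say: 4

false; rope; say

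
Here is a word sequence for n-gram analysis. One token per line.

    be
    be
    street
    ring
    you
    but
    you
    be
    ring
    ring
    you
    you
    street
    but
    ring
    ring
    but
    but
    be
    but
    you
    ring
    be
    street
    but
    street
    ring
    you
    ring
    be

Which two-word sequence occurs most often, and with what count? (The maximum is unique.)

"ring you", 3 times

Bigram frequencies (highest first):
  ring you: 3
  be street: 2
  street ring: 2
  but you: 2
  ring ring: 2
  street but: 2
  … (14 more, each ≤ 2)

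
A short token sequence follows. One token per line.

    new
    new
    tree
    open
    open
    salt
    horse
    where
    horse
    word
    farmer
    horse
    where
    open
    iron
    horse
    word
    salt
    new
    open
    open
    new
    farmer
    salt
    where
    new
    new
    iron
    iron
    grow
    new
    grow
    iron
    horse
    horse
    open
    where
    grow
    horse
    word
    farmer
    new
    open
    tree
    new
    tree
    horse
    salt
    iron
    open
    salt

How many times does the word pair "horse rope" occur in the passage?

0

Scanning the 50 overlapping bigram windows for "horse rope":
  (none found)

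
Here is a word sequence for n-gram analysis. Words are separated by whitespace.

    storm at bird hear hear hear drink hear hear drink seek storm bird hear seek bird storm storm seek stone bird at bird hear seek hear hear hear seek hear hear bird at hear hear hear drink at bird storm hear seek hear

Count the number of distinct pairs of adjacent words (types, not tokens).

22

43 tokens → 42 bigram windows in total.
Repeated bigrams (each contributes count−1 duplicates):
  hear hear: 8
  hear seek: 4
  at bird: 3
  bird hear: 3
  hear drink: 3
  seek hear: 3
  bird at: 2
  bird storm: 2
20 duplicate windows → 42 − 20 = 22 distinct.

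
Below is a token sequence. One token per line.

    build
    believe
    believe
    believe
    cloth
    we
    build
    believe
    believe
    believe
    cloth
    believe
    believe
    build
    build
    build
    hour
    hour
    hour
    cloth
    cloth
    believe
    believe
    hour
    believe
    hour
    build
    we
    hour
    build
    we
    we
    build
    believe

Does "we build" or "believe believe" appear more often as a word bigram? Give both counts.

"believe believe" (6 vs 2)

"we build": 2 occurrences
"believe believe": 6 occurrences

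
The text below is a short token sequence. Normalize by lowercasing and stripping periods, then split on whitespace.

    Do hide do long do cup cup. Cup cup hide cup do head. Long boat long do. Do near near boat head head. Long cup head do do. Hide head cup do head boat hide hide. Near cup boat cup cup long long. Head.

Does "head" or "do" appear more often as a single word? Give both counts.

"head": 7 occurrences
"do": 9 occurrences

"do" (9 vs 7)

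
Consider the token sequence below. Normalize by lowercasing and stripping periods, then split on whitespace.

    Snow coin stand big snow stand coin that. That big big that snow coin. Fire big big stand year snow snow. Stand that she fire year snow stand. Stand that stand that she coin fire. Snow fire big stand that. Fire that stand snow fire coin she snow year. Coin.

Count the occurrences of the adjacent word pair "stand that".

4

Scanning the 49 overlapping bigram windows for "stand that":
  position 22–23: stand that
  position 29–30: stand that
  position 31–32: stand that
  position 39–40: stand that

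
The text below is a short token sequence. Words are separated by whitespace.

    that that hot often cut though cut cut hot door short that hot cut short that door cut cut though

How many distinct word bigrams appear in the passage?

15

20 tokens → 19 bigram windows in total.
Repeated bigrams (each contributes count−1 duplicates):
  cut cut: 2
  cut though: 2
  short that: 2
  that hot: 2
4 duplicate windows → 19 − 4 = 15 distinct.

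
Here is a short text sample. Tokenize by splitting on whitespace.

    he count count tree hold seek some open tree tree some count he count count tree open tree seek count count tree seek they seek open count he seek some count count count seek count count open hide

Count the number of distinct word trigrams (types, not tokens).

38 tokens → 36 trigram windows in total.
Repeated trigrams (each contributes count−1 duplicates):
  count count tree: 3
  he count count: 2
  seek count count: 2
4 duplicate windows → 36 − 4 = 32 distinct.

32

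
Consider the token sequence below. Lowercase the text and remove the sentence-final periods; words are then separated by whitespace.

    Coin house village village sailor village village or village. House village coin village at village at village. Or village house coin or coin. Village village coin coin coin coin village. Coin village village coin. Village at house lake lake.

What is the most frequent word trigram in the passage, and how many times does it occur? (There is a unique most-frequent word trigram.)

Trigram frequencies (highest first):
  village coin village: 3
  village or village: 2
  or village house: 2
  coin village at: 2
  village at village: 2
  coin village village: 2
  … (22 more, each ≤ 2)

"village coin village", 3 times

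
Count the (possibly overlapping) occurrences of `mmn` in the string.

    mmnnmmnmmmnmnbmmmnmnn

4

Sliding a length-3 window over the 21 characters (19 positions):
  position 1–3: mmn
  position 5–7: mmn
  position 9–11: mmn
  position 16–18: mmn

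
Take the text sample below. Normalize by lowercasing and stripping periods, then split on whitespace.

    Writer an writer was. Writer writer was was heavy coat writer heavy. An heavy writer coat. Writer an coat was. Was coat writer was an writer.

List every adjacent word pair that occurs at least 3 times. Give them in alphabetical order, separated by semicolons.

coat writer; writer was

Bigram counts meeting the condition (at least 3 times):
  coat writer: 3
  writer was: 3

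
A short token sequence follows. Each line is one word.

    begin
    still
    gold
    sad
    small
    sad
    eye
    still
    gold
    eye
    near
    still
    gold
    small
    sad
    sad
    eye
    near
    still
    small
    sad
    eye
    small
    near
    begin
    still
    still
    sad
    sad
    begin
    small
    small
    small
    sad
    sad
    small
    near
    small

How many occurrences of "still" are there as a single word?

Scanning the 38 tokens for "still":
  position 2: still
  position 8: still
  position 12: still
  position 19: still
  position 26: still
  position 27: still

6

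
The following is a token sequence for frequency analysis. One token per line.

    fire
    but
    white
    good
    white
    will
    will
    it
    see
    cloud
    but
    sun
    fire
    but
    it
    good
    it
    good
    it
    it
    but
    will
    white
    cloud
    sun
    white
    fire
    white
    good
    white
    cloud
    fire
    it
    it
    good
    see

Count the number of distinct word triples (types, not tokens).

36 tokens → 34 trigram windows in total.
Repeated trigrams (each contributes count−1 duplicates):
  it good it: 2
  white good white: 2
2 duplicate windows → 34 − 2 = 32 distinct.

32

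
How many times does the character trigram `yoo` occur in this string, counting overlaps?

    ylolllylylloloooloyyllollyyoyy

0

Sliding a length-3 window over the 30 characters (28 positions):
  (no match at any position)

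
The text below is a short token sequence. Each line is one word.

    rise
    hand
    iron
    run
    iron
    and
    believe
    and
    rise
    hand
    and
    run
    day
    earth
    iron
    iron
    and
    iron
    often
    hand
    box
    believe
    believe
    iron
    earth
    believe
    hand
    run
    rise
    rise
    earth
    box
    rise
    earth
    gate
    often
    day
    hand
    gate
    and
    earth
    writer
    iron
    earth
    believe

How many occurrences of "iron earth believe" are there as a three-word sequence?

2

Scanning the 43 overlapping trigram windows for "iron earth believe":
  position 24–26: iron earth believe
  position 43–45: iron earth believe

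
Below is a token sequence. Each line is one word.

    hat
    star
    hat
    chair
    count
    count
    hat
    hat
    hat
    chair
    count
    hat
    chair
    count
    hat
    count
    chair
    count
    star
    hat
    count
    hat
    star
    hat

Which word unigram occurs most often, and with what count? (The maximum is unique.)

"hat", 10 times

Unigram frequencies (highest first):
  hat: 10
  count: 7
  chair: 4
  star: 3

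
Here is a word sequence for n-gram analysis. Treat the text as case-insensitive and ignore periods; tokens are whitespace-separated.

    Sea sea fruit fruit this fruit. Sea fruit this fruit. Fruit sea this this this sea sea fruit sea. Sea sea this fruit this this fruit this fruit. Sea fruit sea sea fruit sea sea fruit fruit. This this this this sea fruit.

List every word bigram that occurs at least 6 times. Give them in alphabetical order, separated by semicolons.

fruit sea; sea fruit; sea sea; this this

Bigram counts meeting the condition (at least 6 times):
  fruit sea: 6
  sea fruit: 7
  sea sea: 6
  this this: 6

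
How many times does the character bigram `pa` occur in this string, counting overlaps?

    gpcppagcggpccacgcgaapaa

Sliding a length-2 window over the 23 characters (22 positions):
  position 5–6: pa
  position 21–22: pa

2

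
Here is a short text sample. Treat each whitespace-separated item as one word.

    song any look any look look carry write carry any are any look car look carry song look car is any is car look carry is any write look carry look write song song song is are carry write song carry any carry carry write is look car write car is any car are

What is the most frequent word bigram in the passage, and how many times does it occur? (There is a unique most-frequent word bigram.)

"look carry", 4 times

Bigram frequencies (highest first):
  look carry: 4
  any look: 3
  carry write: 3
  look car: 3
  is any: 3
  carry any: 2
  … (31 more, each ≤ 2)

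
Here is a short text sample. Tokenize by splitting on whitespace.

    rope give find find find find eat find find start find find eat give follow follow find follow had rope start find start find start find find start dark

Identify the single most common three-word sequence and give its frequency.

Trigram frequencies (highest first):
  find start find: 3
  find find find: 2
  find find eat: 2
  find find start: 2
  start find find: 2
  start find start: 2
  … (14 more, each ≤ 1)

"find start find", 3 times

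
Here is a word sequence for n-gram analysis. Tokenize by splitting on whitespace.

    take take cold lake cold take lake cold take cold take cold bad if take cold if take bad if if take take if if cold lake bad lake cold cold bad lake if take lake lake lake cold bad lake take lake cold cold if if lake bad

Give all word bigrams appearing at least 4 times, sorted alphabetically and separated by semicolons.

Bigram counts meeting the condition (at least 4 times):
  if take: 4
  lake cold: 5
  take cold: 4

if take; lake cold; take cold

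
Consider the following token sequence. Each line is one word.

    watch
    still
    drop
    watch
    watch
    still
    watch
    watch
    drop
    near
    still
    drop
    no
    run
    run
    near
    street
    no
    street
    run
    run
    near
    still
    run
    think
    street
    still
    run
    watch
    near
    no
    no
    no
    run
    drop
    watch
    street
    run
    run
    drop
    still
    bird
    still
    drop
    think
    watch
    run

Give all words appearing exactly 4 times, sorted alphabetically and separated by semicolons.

Unigram counts meeting the condition (exactly 4 times):
  near: 4
  street: 4

near; street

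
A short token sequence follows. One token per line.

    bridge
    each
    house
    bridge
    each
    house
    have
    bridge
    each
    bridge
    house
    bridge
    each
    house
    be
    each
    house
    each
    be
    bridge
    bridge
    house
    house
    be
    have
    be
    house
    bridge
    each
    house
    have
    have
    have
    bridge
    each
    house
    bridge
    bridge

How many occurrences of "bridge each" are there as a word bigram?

6

Scanning the 37 overlapping bigram windows for "bridge each":
  position 1–2: bridge each
  position 4–5: bridge each
  position 8–9: bridge each
  position 12–13: bridge each
  position 28–29: bridge each
  position 34–35: bridge each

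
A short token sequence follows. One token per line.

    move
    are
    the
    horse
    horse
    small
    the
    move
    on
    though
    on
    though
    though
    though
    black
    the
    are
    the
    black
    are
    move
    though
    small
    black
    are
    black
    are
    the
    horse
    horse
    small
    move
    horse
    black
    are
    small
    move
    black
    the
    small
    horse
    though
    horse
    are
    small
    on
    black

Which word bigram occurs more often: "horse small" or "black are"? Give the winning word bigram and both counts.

"horse small": 2 occurrences
"black are": 4 occurrences

"black are" (4 vs 2)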